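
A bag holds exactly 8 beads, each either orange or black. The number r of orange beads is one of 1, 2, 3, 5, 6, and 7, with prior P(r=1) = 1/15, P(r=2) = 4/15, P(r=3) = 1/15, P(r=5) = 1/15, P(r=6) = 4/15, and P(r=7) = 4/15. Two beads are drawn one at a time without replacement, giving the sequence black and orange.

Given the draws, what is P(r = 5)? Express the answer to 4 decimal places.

0.0932

The likelihood of the observed sequence under each hypothesis: P(data | r = 1) = (7/8)(1/7) = 1/8; P(data | r = 2) = (6/8)(2/7) = 3/14; P(data | r = 3) = (5/8)(3/7) = 15/56; P(data | r = 5) = (3/8)(5/7) = 15/56; P(data | r = 6) = (2/8)(6/7) = 3/14; P(data | r = 7) = (1/8)(7/7) = 1/8.
The prior-weighted likelihoods are 1/15 · 1/8 = 1/120, 4/15 · 3/14 = 2/35, 1/15 · 15/56 = 1/56, 1/15 · 15/56 = 1/56, 4/15 · 3/14 = 2/35, 4/15 · 1/8 = 1/30; with total 23/120.
Hence P(r = 5 | data) = (1/56) / (23/120) = 15/161.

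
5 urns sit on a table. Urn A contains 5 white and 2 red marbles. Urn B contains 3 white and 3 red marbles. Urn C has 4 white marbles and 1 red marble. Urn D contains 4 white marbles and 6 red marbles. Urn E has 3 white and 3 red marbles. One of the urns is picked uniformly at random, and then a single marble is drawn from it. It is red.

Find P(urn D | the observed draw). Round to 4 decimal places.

The likelihood of this draw under each hypothesis: P(data | urn A) = (2/7) = 2/7; P(data | urn B) = (3/6) = 1/2; P(data | urn C) = (1/5) = 1/5; P(data | urn D) = (6/10) = 3/5; P(data | urn E) = (3/6) = 1/2.
The prior-weighted likelihoods are 1/5 · 2/7 = 2/35, 1/5 · 1/2 = 1/10, 1/5 · 1/5 = 1/25, 1/5 · 3/5 = 3/25, 1/5 · 1/2 = 1/10; with total 73/175.
So P(urn D | data) = (3/25) / (73/175) = 21/73.

0.2877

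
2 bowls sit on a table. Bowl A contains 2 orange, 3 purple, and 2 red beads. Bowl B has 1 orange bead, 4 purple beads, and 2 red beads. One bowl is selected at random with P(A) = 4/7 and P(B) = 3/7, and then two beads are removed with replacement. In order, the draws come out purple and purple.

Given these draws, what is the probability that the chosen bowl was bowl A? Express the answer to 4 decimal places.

0.4286

Compute the likelihood of the observed sequence for each case: P(data | bowl A) = (3/7)(3/7) = 9/49; P(data | bowl B) = (4/7)(4/7) = 16/49.
The prior-weighted likelihoods are 4/7 · 9/49 = 36/343, 3/7 · 16/49 = 48/343; these sum to 12/49.
Hence P(bowl A | data) = (36/343) / (12/49) = 3/7.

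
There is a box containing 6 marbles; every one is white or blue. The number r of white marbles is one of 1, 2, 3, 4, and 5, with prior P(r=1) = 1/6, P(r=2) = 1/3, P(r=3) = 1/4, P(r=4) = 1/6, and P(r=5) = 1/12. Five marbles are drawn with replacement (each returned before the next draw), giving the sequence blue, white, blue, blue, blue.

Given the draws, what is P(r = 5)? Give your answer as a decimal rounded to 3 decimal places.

0.001

For each hypothesis, P(data | H) works out to: P(data | r = 1) = (5/6)(1/6)(5/6)(5/6)(5/6) = 0.080376; P(data | r = 2) = (4/6)(2/6)(4/6)(4/6)(4/6) = 0.065844; P(data | r = 3) = (3/6)(3/6)(3/6)(3/6)(3/6) = 0.03125; P(data | r = 4) = (2/6)(4/6)(2/6)(2/6)(2/6) = 0.0082305; P(data | r = 5) = (1/6)(5/6)(1/6)(1/6)(1/6) = 0.000643.
Multiplying each by its prior: 1/6 · 0.080376 = 0.013396, 1/3 · 0.065844 = 0.021948, 1/4 · 0.03125 = 0.0078125, 1/6 · 0.0082305 = 0.0013717, 1/12 · 0.000643 = 5.3584e-05; these sum to 0.044582.
Hence P(r = 5 | data) = (5.3584e-05) / (0.044582) = 0.0012019.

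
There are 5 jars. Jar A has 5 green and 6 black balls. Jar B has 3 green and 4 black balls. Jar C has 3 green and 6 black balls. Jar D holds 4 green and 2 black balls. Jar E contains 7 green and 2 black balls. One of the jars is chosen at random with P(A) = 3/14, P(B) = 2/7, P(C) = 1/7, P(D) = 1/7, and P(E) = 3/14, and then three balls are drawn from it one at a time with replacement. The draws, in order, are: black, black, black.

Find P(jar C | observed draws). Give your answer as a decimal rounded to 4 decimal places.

The likelihood of the observed sequence under each hypothesis: P(data | jar A) = (6/11)(6/11)(6/11) = 0.16228; P(data | jar B) = (4/7)(4/7)(4/7) = 0.18659; P(data | jar C) = (6/9)(6/9)(6/9) = 0.2963; P(data | jar D) = (2/6)(2/6)(2/6) = 0.037037; P(data | jar E) = (2/9)(2/9)(2/9) = 0.010974.
Multiplying each by its prior: 3/14 · 0.16228 = 0.034775, 2/7 · 0.18659 = 0.053311, 1/7 · 0.2963 = 0.042328, 1/7 · 0.037037 = 0.005291, 3/14 · 0.010974 = 0.0023516; these sum to 0.13806.
So P(jar C | data) = (0.042328) / (0.13806) = 0.3066.

0.3066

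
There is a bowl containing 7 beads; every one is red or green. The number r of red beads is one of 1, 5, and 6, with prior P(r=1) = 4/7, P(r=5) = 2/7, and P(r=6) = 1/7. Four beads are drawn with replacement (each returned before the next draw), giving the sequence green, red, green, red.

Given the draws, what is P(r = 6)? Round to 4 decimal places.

The likelihood of the observed sequence under each hypothesis: P(data | r = 1) = (6/7)(1/7)(6/7)(1/7) = 0.014994; P(data | r = 5) = (2/7)(5/7)(2/7)(5/7) = 0.041649; P(data | r = 6) = (1/7)(6/7)(1/7)(6/7) = 0.014994.
Multiplying each by its prior: 4/7 · 0.014994 = 0.0085679, 2/7 · 0.041649 = 0.0119, 1/7 · 0.014994 = 0.002142; these sum to 0.02261.
By Bayes' rule, P(r = 6 | data) = (0.002142) / (0.02261) = 0.094737.

0.0947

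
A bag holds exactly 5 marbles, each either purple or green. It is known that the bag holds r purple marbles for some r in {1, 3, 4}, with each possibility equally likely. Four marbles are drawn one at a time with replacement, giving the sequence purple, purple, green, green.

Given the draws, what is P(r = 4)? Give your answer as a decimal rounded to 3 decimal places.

For each hypothesis, P(data | H) works out to: P(data | r = 1) = (1/5)(1/5)(4/5)(4/5) = 0.0256; P(data | r = 3) = (3/5)(3/5)(2/5)(2/5) = 0.0576; P(data | r = 4) = (4/5)(4/5)(1/5)(1/5) = 0.0256.
Multiplying each by its prior: 1/3 · 0.0256 = 0.0085333, 1/3 · 0.0576 = 0.0192, 1/3 · 0.0256 = 0.0085333; with total 0.036267.
So P(r = 4 | data) = (0.0085333) / (0.036267) = 0.23529.

0.235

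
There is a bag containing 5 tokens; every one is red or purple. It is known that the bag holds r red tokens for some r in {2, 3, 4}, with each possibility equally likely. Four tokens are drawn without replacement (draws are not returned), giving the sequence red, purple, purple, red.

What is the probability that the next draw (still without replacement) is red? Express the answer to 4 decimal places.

Compute the likelihood of the observed sequence for each case: P(data | r = 2) = (2/5)(3/4)(2/3)(1/2) = 1/10; P(data | r = 3) = (3/5)(2/4)(1/3)(2/2) = 1/10; P(data | r = 4) = (4/5)(1/4)(0/3) = 0.
Weighting by the prior gives 1/3 · 1/10 = 1/30, 1/3 · 1/10 = 1/30, 1/3 · 0 = 0; summing to 1/15.
Dividing through by the total gives posterior P(r = 2 | data) = 1/2, P(r = 3 | data) = 1/2, P(r = 4 | data) = 0.
Averaging over the posterior, P(red next | data) = (0)(1/2) + (1)(1/2) = 1/2.

0.5000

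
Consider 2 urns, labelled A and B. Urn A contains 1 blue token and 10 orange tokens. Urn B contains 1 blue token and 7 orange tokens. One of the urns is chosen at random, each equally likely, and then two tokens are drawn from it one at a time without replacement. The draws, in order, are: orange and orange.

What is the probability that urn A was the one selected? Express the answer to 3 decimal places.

0.522

The likelihood of the observed sequence under each hypothesis: P(data | urn A) = (10/11)(9/10) = 9/11; P(data | urn B) = (7/8)(6/7) = 3/4.
Weighting by the prior gives 1/2 · 9/11 = 9/22, 1/2 · 3/4 = 3/8; summing to 69/88.
So P(urn A | data) = (9/22) / (69/88) = 12/23.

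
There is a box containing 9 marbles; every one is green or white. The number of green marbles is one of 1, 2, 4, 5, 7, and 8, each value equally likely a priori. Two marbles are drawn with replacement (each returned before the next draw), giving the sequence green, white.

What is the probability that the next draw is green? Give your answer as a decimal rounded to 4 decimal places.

0.5000

Under each hypothesis, the probability of the observed sequence is: P(data | r = 1) = (1/9)(8/9) = 8/81; P(data | r = 2) = (2/9)(7/9) = 14/81; P(data | r = 4) = (4/9)(5/9) = 20/81; P(data | r = 5) = (5/9)(4/9) = 20/81; P(data | r = 7) = (7/9)(2/9) = 14/81; P(data | r = 8) = (8/9)(1/9) = 8/81.
Weighting by the prior gives 1/6 · 8/81 = 4/243, 1/6 · 14/81 = 7/243, 1/6 · 20/81 = 10/243, 1/6 · 20/81 = 10/243, 1/6 · 14/81 = 7/243, 1/6 · 8/81 = 4/243; these sum to 14/81.
The posterior is then P(r = 1 | data) = 2/21, P(r = 2 | data) = 1/6, P(r = 4 | data) = 5/21, P(r = 5 | data) = 5/21, P(r = 7 | data) = 1/6, P(r = 8 | data) = 2/21.
Averaging over the posterior, P(green next | data) = (1/9)(2/21) + (2/9)(1/6) + (4/9)(5/21) + (5/9)(5/21) + (7/9)(1/6) + (8/9)(2/21) = 1/2.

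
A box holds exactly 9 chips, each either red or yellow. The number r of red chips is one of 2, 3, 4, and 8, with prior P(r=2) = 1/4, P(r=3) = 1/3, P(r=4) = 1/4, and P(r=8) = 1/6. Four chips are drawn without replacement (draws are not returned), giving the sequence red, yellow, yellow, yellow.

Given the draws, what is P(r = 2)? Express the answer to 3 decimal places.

0.368

The likelihood of the observed sequence under each hypothesis: P(data | r = 2) = (2/9)(7/8)(6/7)(5/6) = 0.13889; P(data | r = 3) = (3/9)(6/8)(5/7)(4/6) = 0.11905; P(data | r = 4) = (4/9)(5/8)(4/7)(3/6) = 0.079365; P(data | r = 8) = (8/9)(1/8)(0/7) = 0.
Weighting by the prior gives 1/4 · 0.13889 = 0.034722, 1/3 · 0.11905 = 0.039683, 1/4 · 0.079365 = 0.019841, 1/6 · 0 = 0; these sum to 0.094246.
Therefore the posterior P(r = 2 | data) = (0.034722) / (0.094246) = 0.36842.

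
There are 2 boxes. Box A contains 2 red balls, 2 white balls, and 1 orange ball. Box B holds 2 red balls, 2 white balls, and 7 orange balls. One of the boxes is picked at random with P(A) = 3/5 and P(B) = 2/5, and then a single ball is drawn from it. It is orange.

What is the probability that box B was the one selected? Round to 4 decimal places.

0.6796

The likelihood of this draw under each hypothesis: P(data | box A) = (1/5) = 1/5; P(data | box B) = (7/11) = 7/11.
Multiplying each by its prior: 3/5 · 1/5 = 3/25, 2/5 · 7/11 = 14/55; summing to 103/275.
So P(box B | data) = (14/55) / (103/275) = 70/103.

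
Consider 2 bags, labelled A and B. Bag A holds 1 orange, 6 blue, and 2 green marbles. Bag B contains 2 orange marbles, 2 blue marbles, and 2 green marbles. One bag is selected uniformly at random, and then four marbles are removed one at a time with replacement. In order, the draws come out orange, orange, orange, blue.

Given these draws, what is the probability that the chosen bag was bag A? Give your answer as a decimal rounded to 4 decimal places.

0.0690

Under each hypothesis, the probability of the observed sequence is: P(data | bag A) = (1/9)(1/9)(1/9)(6/9) = 0.00091449; P(data | bag B) = (2/6)(2/6)(2/6)(2/6) = 0.012346.
Multiplying each by its prior: 1/2 · 0.00091449 = 0.00045725, 1/2 · 0.012346 = 0.0061728; summing to 0.0066301.
Therefore the posterior P(bag A | data) = (0.00045725) / (0.0066301) = 0.068966.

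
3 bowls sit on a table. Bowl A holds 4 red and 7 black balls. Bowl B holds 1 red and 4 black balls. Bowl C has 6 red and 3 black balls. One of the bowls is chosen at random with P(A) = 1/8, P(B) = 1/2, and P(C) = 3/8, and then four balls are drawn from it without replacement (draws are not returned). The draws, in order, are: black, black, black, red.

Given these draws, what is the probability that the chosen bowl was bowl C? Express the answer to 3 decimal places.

0.038

Under each hypothesis, the probability of the observed sequence is: P(data | bowl A) = (7/11)(6/10)(5/9)(4/8) = 0.10606; P(data | bowl B) = (4/5)(3/4)(2/3)(1/2) = 0.2; P(data | bowl C) = (3/9)(2/8)(1/7)(6/6) = 0.011905.
Weighting by the prior gives 1/8 · 0.10606 = 0.013258, 1/2 · 0.2 = 0.1, 3/8 · 0.011905 = 0.0044643; summing to 0.11772.
Hence P(bowl C | data) = (0.0044643) / (0.11772) = 0.037922.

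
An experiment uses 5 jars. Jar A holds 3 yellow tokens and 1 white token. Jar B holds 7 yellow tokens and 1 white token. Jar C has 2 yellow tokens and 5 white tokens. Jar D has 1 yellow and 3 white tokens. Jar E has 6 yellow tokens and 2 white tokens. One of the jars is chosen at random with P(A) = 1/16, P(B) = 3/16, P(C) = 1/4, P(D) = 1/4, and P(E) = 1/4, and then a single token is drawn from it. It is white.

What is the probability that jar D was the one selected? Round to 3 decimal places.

0.401

Under each hypothesis, the probability of this draw is: P(data | jar A) = (1/4) = 1/4; P(data | jar B) = (1/8) = 1/8; P(data | jar C) = (5/7) = 5/7; P(data | jar D) = (3/4) = 3/4; P(data | jar E) = (2/8) = 1/4.
The prior-weighted likelihoods are 1/16 · 1/4 = 1/64, 3/16 · 1/8 = 3/128, 1/4 · 5/7 = 5/28, 1/4 · 3/4 = 3/16, 1/4 · 1/4 = 1/16; with total 419/896.
Therefore the posterior P(jar D | data) = (3/16) / (419/896) = 168/419.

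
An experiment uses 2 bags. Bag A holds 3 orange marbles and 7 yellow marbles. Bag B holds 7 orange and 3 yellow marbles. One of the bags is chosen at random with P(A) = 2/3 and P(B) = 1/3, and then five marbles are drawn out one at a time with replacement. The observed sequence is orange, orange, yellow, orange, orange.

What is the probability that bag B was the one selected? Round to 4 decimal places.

Compute the likelihood of the observed sequence for each case: P(data | bag A) = (3/10)(3/10)(7/10)(3/10)(3/10) = 0.00567; P(data | bag B) = (7/10)(7/10)(3/10)(7/10)(7/10) = 0.07203.
Multiplying each by its prior: 2/3 · 0.00567 = 0.00378, 1/3 · 0.07203 = 0.02401; summing to 0.02779.
By Bayes' rule, P(bag B | data) = (0.02401) / (0.02779) = 0.86398.

0.8640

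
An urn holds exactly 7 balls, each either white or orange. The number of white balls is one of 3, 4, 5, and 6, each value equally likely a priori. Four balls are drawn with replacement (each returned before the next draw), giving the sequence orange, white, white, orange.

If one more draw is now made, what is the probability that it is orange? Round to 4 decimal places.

Under each hypothesis, the probability of the observed sequence is: P(data | r = 3) = (4/7)(3/7)(3/7)(4/7) = 0.059975; P(data | r = 4) = (3/7)(4/7)(4/7)(3/7) = 0.059975; P(data | r = 5) = (2/7)(5/7)(5/7)(2/7) = 0.041649; P(data | r = 6) = (1/7)(6/7)(6/7)(1/7) = 0.014994.
The prior-weighted likelihoods are 1/4 · 0.059975 = 0.014994, 1/4 · 0.059975 = 0.014994, 1/4 · 0.041649 = 0.010412, 1/4 · 0.014994 = 0.0037484; these sum to 0.044148.
Dividing through by the total gives posterior P(r = 3 | data) = 0.33962, P(r = 4 | data) = 0.33962, P(r = 5 | data) = 0.23585, P(r = 6 | data) = 0.084906.
So P(orange next | data) = Σ P(orange next | H) P(H | data) = (4/7)(0.33962) + (3/7)(0.33962) + (2/7)(0.23585) + (1/7)(0.084906) = 0.41914.

0.4191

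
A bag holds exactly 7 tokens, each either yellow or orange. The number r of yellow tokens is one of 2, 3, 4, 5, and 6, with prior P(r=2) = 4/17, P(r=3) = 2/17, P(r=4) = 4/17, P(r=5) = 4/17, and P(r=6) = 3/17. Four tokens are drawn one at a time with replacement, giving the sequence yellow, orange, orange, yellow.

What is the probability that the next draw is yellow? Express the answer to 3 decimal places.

0.533

Compute the likelihood of the observed sequence for each case: P(data | r = 2) = (2/7)(5/7)(5/7)(2/7) = 0.041649; P(data | r = 3) = (3/7)(4/7)(4/7)(3/7) = 0.059975; P(data | r = 4) = (4/7)(3/7)(3/7)(4/7) = 0.059975; P(data | r = 5) = (5/7)(2/7)(2/7)(5/7) = 0.041649; P(data | r = 6) = (6/7)(1/7)(1/7)(6/7) = 0.014994.
Multiplying each by its prior: 4/17 · 0.041649 = 0.0097998, 2/17 · 0.059975 = 0.0070559, 4/17 · 0.059975 = 0.014112, 4/17 · 0.041649 = 0.0097998, 3/17 · 0.014994 = 0.002646; summing to 0.043413.
The posterior is then P(r = 2 | data) = 0.22573, P(r = 3 | data) = 0.16253, P(r = 4 | data) = 0.32506, P(r = 5 | data) = 0.22573, P(r = 6 | data) = 0.060948.
The predictive probability is P(yellow next | data) = (2/7)(0.22573) + (3/7)(0.16253) + (4/7)(0.32506) + (5/7)(0.22573) + (6/7)(0.060948) = 0.53338.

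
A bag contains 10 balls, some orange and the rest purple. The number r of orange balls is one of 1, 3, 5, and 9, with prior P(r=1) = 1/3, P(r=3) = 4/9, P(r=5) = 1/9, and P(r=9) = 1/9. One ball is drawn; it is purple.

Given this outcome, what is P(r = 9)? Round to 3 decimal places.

0.016

The likelihood of this draw under each hypothesis: P(data | r = 1) = (9/10) = 9/10; P(data | r = 3) = (7/10) = 7/10; P(data | r = 5) = (5/10) = 1/2; P(data | r = 9) = (1/10) = 1/10.
Multiplying each by its prior: 1/3 · 9/10 = 3/10, 4/9 · 7/10 = 14/45, 1/9 · 1/2 = 1/18, 1/9 · 1/10 = 1/90; with total 61/90.
By Bayes' rule, P(r = 9 | data) = (1/90) / (61/90) = 1/61.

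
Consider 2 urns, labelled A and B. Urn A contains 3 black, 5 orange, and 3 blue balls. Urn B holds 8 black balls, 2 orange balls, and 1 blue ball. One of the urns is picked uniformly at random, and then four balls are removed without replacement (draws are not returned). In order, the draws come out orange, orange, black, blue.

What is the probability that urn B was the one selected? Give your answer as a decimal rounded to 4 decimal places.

0.0816

Under each hypothesis, the probability of the observed sequence is: P(data | urn A) = (5/11)(4/10)(3/9)(3/8) = 0.022727; P(data | urn B) = (2/11)(1/10)(8/9)(1/8) = 0.0020202.
The prior-weighted likelihoods are 1/2 · 0.022727 = 0.011364, 1/2 · 0.0020202 = 0.0010101; with total 0.012374.
By Bayes' rule, P(urn B | data) = (0.0010101) / (0.012374) = 0.081633.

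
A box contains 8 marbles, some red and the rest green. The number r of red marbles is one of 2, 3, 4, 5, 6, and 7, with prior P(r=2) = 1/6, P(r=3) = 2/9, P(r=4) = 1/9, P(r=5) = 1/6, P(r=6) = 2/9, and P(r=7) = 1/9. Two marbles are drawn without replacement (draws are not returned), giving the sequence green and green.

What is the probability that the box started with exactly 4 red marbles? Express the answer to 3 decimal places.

0.109

The likelihood of the observed sequence under each hypothesis: P(data | r = 2) = (6/8)(5/7) = 15/28; P(data | r = 3) = (5/8)(4/7) = 5/14; P(data | r = 4) = (4/8)(3/7) = 3/14; P(data | r = 5) = (3/8)(2/7) = 3/28; P(data | r = 6) = (2/8)(1/7) = 1/28; P(data | r = 7) = (1/8)(0/7) = 0.
Weighting by the prior gives 1/6 · 15/28 = 5/56, 2/9 · 5/14 = 5/63, 1/9 · 3/14 = 1/42, 1/6 · 3/28 = 1/56, 2/9 · 1/28 = 1/126, 1/9 · 0 = 0; these sum to 55/252.
Therefore the posterior P(r = 4 | data) = (1/42) / (55/252) = 6/55.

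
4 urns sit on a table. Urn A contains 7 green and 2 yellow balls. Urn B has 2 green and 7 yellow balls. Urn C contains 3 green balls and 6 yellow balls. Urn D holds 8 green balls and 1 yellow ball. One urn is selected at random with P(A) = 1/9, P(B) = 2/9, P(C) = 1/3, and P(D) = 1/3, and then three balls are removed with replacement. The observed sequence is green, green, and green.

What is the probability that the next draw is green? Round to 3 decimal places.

The likelihood of the observed sequence under each hypothesis: P(data | urn A) = (7/9)(7/9)(7/9) = 0.47051; P(data | urn B) = (2/9)(2/9)(2/9) = 0.010974; P(data | urn C) = (3/9)(3/9)(3/9) = 0.037037; P(data | urn D) = (8/9)(8/9)(8/9) = 0.70233.
Multiplying each by its prior: 1/9 · 0.47051 = 0.052279, 2/9 · 0.010974 = 0.0024387, 1/3 · 0.037037 = 0.012346, 1/3 · 0.70233 = 0.23411; these sum to 0.30117.
The posterior is then P(urn A | data) = 0.17358, P(urn B | data) = 0.0080972, P(urn C | data) = 0.040992, P(urn D | data) = 0.77733.
The predictive probability is P(green next | data) = (7/9)(0.17358) + (2/9)(0.0080972) + (1/3)(0.040992) + (8/9)(0.77733) = 0.84143.

0.841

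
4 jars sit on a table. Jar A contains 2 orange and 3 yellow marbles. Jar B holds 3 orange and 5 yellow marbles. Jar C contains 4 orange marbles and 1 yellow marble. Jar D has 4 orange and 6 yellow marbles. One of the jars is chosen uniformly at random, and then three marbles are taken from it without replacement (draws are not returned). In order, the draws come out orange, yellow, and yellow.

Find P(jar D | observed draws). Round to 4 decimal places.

Under each hypothesis, the probability of the observed sequence is: P(data | jar A) = (2/5)(3/4)(2/3) = 0.2; P(data | jar B) = (3/8)(5/7)(4/6) = 0.17857; P(data | jar C) = (4/5)(1/4)(0/3) = 0; P(data | jar D) = (4/10)(6/9)(5/8) = 0.16667.
Weighting by the prior gives 1/4 · 0.2 = 0.05, 1/4 · 0.17857 = 0.044643, 1/4 · 0 = 0, 1/4 · 0.16667 = 0.041667; summing to 0.13631.
Therefore the posterior P(jar D | data) = (0.041667) / (0.13631) = 0.30568.

0.3057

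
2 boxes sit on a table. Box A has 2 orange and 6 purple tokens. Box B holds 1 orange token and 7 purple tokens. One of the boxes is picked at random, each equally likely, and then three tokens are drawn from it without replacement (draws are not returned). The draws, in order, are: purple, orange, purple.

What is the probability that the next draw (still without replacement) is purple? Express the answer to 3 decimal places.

0.882

Compute the likelihood of the observed sequence for each case: P(data | box A) = (6/8)(2/7)(5/6) = 5/28; P(data | box B) = (7/8)(1/7)(6/6) = 1/8.
Multiplying each by its prior: 1/2 · 5/28 = 5/56, 1/2 · 1/8 = 1/16; these sum to 17/112.
The posterior is then P(box A | data) = 10/17, P(box B | data) = 7/17.
So P(purple next | data) = Σ P(purple next | H) P(H | data) = (4/5)(10/17) + (1)(7/17) = 15/17.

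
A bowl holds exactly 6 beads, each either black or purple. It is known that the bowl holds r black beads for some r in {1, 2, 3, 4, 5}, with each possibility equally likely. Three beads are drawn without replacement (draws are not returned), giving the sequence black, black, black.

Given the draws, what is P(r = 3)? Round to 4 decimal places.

0.0667

Under each hypothesis, the probability of the observed sequence is: P(data | r = 1) = (1/6)(0/5) = 0; P(data | r = 2) = (2/6)(1/5)(0/4) = 0; P(data | r = 3) = (3/6)(2/5)(1/4) = 1/20; P(data | r = 4) = (4/6)(3/5)(2/4) = 1/5; P(data | r = 5) = (5/6)(4/5)(3/4) = 1/2.
The prior-weighted likelihoods are 1/5 · 0 = 0, 1/5 · 0 = 0, 1/5 · 1/20 = 1/100, 1/5 · 1/5 = 1/25, 1/5 · 1/2 = 1/10; with total 3/20.
Hence P(r = 3 | data) = (1/100) / (3/20) = 1/15.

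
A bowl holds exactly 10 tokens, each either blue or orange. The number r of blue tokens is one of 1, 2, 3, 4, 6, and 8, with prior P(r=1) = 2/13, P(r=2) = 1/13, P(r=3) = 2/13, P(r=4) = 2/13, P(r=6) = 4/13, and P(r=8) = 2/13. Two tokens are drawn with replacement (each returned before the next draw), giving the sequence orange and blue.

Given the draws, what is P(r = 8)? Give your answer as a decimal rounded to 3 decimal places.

Under each hypothesis, the probability of the observed sequence is: P(data | r = 1) = (9/10)(1/10) = 9/100; P(data | r = 2) = (8/10)(2/10) = 4/25; P(data | r = 3) = (7/10)(3/10) = 21/100; P(data | r = 4) = (6/10)(4/10) = 6/25; P(data | r = 6) = (4/10)(6/10) = 6/25; P(data | r = 8) = (2/10)(8/10) = 4/25.
The prior-weighted likelihoods are 2/13 · 9/100 = 9/650, 1/13 · 4/25 = 4/325, 2/13 · 21/100 = 21/650, 2/13 · 6/25 = 12/325, 4/13 · 6/25 = 24/325, 2/13 · 4/25 = 8/325; summing to 63/325.
By Bayes' rule, P(r = 8 | data) = (8/325) / (63/325) = 8/63.

0.127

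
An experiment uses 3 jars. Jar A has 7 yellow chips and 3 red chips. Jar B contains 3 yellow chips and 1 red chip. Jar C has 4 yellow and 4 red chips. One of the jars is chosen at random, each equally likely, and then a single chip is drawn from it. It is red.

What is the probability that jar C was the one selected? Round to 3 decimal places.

0.476

Compute the likelihood of this draw for each case: P(data | jar A) = (3/10) = 3/10; P(data | jar B) = (1/4) = 1/4; P(data | jar C) = (4/8) = 1/2.
Weighting by the prior gives 1/3 · 3/10 = 1/10, 1/3 · 1/4 = 1/12, 1/3 · 1/2 = 1/6; these sum to 7/20.
Hence P(jar C | data) = (1/6) / (7/20) = 10/21.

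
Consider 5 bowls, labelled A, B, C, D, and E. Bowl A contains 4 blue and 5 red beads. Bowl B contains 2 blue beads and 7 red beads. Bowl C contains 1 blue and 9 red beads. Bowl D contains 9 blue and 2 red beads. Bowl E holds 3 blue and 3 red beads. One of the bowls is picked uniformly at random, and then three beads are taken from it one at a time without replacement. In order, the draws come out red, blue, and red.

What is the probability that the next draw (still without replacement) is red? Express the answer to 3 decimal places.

The likelihood of the observed sequence under each hypothesis: P(data | bowl A) = (5/9)(4/8)(4/7) = 0.15873; P(data | bowl B) = (7/9)(2/8)(6/7) = 0.16667; P(data | bowl C) = (9/10)(1/9)(8/8) = 0.1; P(data | bowl D) = (2/11)(9/10)(1/9) = 0.018182; P(data | bowl E) = (3/6)(3/5)(2/4) = 0.15.
The prior-weighted likelihoods are 1/5 · 0.15873 = 0.031746, 1/5 · 0.16667 = 0.033333, 1/5 · 0.1 = 0.02, 1/5 · 0.018182 = 0.0036364, 1/5 · 0.15 = 0.03; these sum to 0.11872.
Dividing through by the total gives posterior P(bowl A | data) = 0.26741, P(bowl B | data) = 0.28078, P(bowl C | data) = 0.16847, P(bowl D | data) = 0.030631, P(bowl E | data) = 0.2527.
So P(red next | data) = Σ P(red next | H) P(H | data) = (1/2)(0.26741) + (5/6)(0.28078) + (1)(0.16847) + (0)(0.030631) + (1/3)(0.2527) = 0.6204.

0.620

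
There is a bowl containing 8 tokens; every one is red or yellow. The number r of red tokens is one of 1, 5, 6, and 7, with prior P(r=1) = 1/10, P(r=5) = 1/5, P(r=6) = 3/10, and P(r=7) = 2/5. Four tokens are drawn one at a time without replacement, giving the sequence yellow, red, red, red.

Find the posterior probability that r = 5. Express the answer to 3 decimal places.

0.188

The likelihood of the observed sequence under each hypothesis: P(data | r = 1) = (7/8)(1/7)(0/6) = 0; P(data | r = 5) = (3/8)(5/7)(4/6)(3/5) = 3/28; P(data | r = 6) = (2/8)(6/7)(5/6)(4/5) = 1/7; P(data | r = 7) = (1/8)(7/7)(6/6)(5/5) = 1/8.
Weighting by the prior gives 1/10 · 0 = 0, 1/5 · 3/28 = 3/140, 3/10 · 1/7 = 3/70, 2/5 · 1/8 = 1/20; summing to 4/35.
Hence P(r = 5 | data) = (3/140) / (4/35) = 3/16.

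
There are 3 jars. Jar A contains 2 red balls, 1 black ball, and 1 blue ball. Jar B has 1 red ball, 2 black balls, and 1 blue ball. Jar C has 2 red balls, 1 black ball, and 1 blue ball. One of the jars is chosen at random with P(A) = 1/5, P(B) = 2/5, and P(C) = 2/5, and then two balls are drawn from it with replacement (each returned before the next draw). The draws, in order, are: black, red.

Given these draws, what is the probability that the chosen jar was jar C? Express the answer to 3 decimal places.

Under each hypothesis, the probability of the observed sequence is: P(data | jar A) = (1/4)(2/4) = 1/8; P(data | jar B) = (2/4)(1/4) = 1/8; P(data | jar C) = (1/4)(2/4) = 1/8.
Multiplying each by its prior: 1/5 · 1/8 = 1/40, 2/5 · 1/8 = 1/20, 2/5 · 1/8 = 1/20; these sum to 1/8.
Hence P(jar C | data) = (1/20) / (1/8) = 2/5.

0.400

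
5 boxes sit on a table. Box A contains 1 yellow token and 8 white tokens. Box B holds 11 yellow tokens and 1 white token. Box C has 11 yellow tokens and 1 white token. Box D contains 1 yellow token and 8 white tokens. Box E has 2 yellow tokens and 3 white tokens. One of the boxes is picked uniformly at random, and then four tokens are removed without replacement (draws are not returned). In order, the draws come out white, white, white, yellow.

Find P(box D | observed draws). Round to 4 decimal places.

The likelihood of the observed sequence under each hypothesis: P(data | box A) = (8/9)(7/8)(6/7)(1/6) = 1/9; P(data | box B) = (1/12)(0/11) = 0; P(data | box C) = (1/12)(0/11) = 0; P(data | box D) = (8/9)(7/8)(6/7)(1/6) = 1/9; P(data | box E) = (3/5)(2/4)(1/3)(2/2) = 1/10.
The prior-weighted likelihoods are 1/5 · 1/9 = 1/45, 1/5 · 0 = 0, 1/5 · 0 = 0, 1/5 · 1/9 = 1/45, 1/5 · 1/10 = 1/50; these sum to 29/450.
Therefore the posterior P(box D | data) = (1/45) / (29/450) = 10/29.

0.3448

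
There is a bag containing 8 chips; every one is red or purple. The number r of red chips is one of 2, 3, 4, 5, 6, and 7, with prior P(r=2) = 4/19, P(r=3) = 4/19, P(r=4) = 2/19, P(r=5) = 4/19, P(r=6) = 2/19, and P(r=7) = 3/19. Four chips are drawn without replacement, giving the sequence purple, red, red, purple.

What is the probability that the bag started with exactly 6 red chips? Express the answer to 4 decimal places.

For each hypothesis, P(data | H) works out to: P(data | r = 2) = (6/8)(2/7)(1/6)(5/5) = 0.035714; P(data | r = 3) = (5/8)(3/7)(2/6)(4/5) = 0.071429; P(data | r = 4) = (4/8)(4/7)(3/6)(3/5) = 0.085714; P(data | r = 5) = (3/8)(5/7)(4/6)(2/5) = 0.071429; P(data | r = 6) = (2/8)(6/7)(5/6)(1/5) = 0.035714; P(data | r = 7) = (1/8)(7/7)(6/6)(0/5) = 0.
Multiplying each by its prior: 4/19 · 0.035714 = 0.0075188, 4/19 · 0.071429 = 0.015038, 2/19 · 0.085714 = 0.0090226, 4/19 · 0.071429 = 0.015038, 2/19 · 0.035714 = 0.0037594, 3/19 · 0 = 0; these sum to 0.050376.
So P(r = 6 | data) = (0.0037594) / (0.050376) = 0.074627.

0.0746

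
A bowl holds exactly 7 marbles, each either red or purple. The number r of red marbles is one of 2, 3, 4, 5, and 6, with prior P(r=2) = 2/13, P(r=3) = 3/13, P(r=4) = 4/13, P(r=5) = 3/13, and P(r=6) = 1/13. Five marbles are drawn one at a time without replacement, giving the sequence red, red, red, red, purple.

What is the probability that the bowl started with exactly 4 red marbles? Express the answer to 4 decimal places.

0.2105

Compute the likelihood of the observed sequence for each case: P(data | r = 2) = (2/7)(1/6)(0/5) = 0; P(data | r = 3) = (3/7)(2/6)(1/5)(0/4) = 0; P(data | r = 4) = (4/7)(3/6)(2/5)(1/4)(3/3) = 1/35; P(data | r = 5) = (5/7)(4/6)(3/5)(2/4)(2/3) = 2/21; P(data | r = 6) = (6/7)(5/6)(4/5)(3/4)(1/3) = 1/7.
Multiplying each by its prior: 2/13 · 0 = 0, 3/13 · 0 = 0, 4/13 · 1/35 = 4/455, 3/13 · 2/21 = 2/91, 1/13 · 1/7 = 1/91; summing to 19/455.
Hence P(r = 4 | data) = (4/455) / (19/455) = 4/19.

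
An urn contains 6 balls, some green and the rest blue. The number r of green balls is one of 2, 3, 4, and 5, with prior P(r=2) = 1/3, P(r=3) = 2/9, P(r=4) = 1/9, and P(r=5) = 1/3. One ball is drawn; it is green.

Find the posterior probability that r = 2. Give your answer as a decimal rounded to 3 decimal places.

The likelihood of this draw under each hypothesis: P(data | r = 2) = (2/6) = 1/3; P(data | r = 3) = (3/6) = 1/2; P(data | r = 4) = (4/6) = 2/3; P(data | r = 5) = (5/6) = 5/6.
The prior-weighted likelihoods are 1/3 · 1/3 = 1/9, 2/9 · 1/2 = 1/9, 1/9 · 2/3 = 2/27, 1/3 · 5/6 = 5/18; these sum to 31/54.
Hence P(r = 2 | data) = (1/9) / (31/54) = 6/31.

0.194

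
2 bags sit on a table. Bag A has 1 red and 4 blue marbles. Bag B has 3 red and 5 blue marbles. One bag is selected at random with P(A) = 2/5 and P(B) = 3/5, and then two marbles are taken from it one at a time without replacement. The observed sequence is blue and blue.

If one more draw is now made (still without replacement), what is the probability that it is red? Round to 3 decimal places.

0.412

Under each hypothesis, the probability of the observed sequence is: P(data | bag A) = (4/5)(3/4) = 3/5; P(data | bag B) = (5/8)(4/7) = 5/14.
Weighting by the prior gives 2/5 · 3/5 = 6/25, 3/5 · 5/14 = 3/14; these sum to 159/350.
The posterior is then P(bag A | data) = 28/53, P(bag B | data) = 25/53.
The predictive probability is P(red next | data) = (1/3)(28/53) + (1/2)(25/53) = 131/318.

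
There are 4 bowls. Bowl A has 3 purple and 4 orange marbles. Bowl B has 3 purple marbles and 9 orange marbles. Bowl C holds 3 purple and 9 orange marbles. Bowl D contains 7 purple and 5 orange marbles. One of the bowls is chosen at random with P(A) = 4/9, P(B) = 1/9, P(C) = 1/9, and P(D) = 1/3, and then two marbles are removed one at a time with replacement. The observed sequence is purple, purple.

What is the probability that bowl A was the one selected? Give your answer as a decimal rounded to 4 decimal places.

Under each hypothesis, the probability of the observed sequence is: P(data | bowl A) = (3/7)(3/7) = 0.18367; P(data | bowl B) = (3/12)(3/12) = 0.0625; P(data | bowl C) = (3/12)(3/12) = 0.0625; P(data | bowl D) = (7/12)(7/12) = 0.34028.
The prior-weighted likelihoods are 4/9 · 0.18367 = 0.081633, 1/9 · 0.0625 = 0.0069444, 1/9 · 0.0625 = 0.0069444, 1/3 · 0.34028 = 0.11343; these sum to 0.20895.
Hence P(bowl A | data) = (0.081633) / (0.20895) = 0.39069.

0.3907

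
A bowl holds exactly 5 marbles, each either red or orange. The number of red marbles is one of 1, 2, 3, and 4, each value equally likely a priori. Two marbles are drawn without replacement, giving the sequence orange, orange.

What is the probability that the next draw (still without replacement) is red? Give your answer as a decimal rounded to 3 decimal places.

The likelihood of the observed sequence under each hypothesis: P(data | r = 1) = (4/5)(3/4) = 3/5; P(data | r = 2) = (3/5)(2/4) = 3/10; P(data | r = 3) = (2/5)(1/4) = 1/10; P(data | r = 4) = (1/5)(0/4) = 0.
The prior-weighted likelihoods are 1/4 · 3/5 = 3/20, 1/4 · 3/10 = 3/40, 1/4 · 1/10 = 1/40, 1/4 · 0 = 0; these sum to 1/4.
Normalising, the posterior is P(r = 1 | data) = 3/5, P(r = 2 | data) = 3/10, P(r = 3 | data) = 1/10, P(r = 4 | data) = 0.
So P(red next | data) = Σ P(red next | H) P(H | data) = (1/3)(3/5) + (2/3)(3/10) + (1)(1/10) = 1/2.

0.500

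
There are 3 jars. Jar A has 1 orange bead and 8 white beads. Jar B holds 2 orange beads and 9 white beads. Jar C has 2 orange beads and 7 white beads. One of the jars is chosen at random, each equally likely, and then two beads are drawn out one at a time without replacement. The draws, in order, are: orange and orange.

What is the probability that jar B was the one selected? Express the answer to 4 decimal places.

For each hypothesis, P(data | H) works out to: P(data | jar A) = (1/9)(0/8) = 0; P(data | jar B) = (2/11)(1/10) = 0.018182; P(data | jar C) = (2/9)(1/8) = 0.027778.
Weighting by the prior gives 1/3 · 0 = 0, 1/3 · 0.018182 = 0.0060606, 1/3 · 0.027778 = 0.0092593; these sum to 0.01532.
So P(jar B | data) = (0.0060606) / (0.01532) = 0.3956.

0.3956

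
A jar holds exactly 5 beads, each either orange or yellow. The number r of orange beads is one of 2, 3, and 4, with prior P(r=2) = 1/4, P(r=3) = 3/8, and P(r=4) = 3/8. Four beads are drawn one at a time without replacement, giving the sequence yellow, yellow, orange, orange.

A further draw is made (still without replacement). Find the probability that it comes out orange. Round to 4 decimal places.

0.6000

The likelihood of the observed sequence under each hypothesis: P(data | r = 2) = (3/5)(2/4)(2/3)(1/2) = 1/10; P(data | r = 3) = (2/5)(1/4)(3/3)(2/2) = 1/10; P(data | r = 4) = (1/5)(0/4) = 0.
The prior-weighted likelihoods are 1/4 · 1/10 = 1/40, 3/8 · 1/10 = 3/80, 3/8 · 0 = 0; summing to 1/16.
The posterior is then P(r = 2 | data) = 2/5, P(r = 3 | data) = 3/5, P(r = 4 | data) = 0.
So P(orange next | data) = Σ P(orange next | H) P(H | data) = (0)(2/5) + (1)(3/5) = 3/5.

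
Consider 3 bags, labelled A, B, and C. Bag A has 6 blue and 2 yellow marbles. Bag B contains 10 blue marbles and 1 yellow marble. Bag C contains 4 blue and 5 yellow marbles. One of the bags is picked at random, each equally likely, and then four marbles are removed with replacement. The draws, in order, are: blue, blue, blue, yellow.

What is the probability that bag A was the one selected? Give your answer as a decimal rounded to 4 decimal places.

The likelihood of the observed sequence under each hypothesis: P(data | bag A) = (6/8)(6/8)(6/8)(2/8) = 0.10547; P(data | bag B) = (10/11)(10/11)(10/11)(1/11) = 0.068301; P(data | bag C) = (4/9)(4/9)(4/9)(5/9) = 0.048773.
Multiplying each by its prior: 1/3 · 0.10547 = 0.035156, 1/3 · 0.068301 = 0.022767, 1/3 · 0.048773 = 0.016258; with total 0.074181.
Therefore the posterior P(bag A | data) = (0.035156) / (0.074181) = 0.47392.

0.4739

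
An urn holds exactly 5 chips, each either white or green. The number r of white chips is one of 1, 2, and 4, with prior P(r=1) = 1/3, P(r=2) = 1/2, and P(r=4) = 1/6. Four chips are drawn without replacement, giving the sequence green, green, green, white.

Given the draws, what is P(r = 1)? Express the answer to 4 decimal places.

0.5714

For each hypothesis, P(data | H) works out to: P(data | r = 1) = (4/5)(3/4)(2/3)(1/2) = 1/5; P(data | r = 2) = (3/5)(2/4)(1/3)(2/2) = 1/10; P(data | r = 4) = (1/5)(0/4) = 0.
The prior-weighted likelihoods are 1/3 · 1/5 = 1/15, 1/2 · 1/10 = 1/20, 1/6 · 0 = 0; with total 7/60.
By Bayes' rule, P(r = 1 | data) = (1/15) / (7/60) = 4/7.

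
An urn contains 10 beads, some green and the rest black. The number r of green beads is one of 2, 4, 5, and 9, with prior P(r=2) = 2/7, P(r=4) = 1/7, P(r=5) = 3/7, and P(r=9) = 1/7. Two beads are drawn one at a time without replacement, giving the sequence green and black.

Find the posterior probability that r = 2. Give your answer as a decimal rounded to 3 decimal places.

0.229

For each hypothesis, P(data | H) works out to: P(data | r = 2) = (2/10)(8/9) = 8/45; P(data | r = 4) = (4/10)(6/9) = 4/15; P(data | r = 5) = (5/10)(5/9) = 5/18; P(data | r = 9) = (9/10)(1/9) = 1/10.
The prior-weighted likelihoods are 2/7 · 8/45 = 16/315, 1/7 · 4/15 = 4/105, 3/7 · 5/18 = 5/42, 1/7 · 1/10 = 1/70; summing to 2/9.
So P(r = 2 | data) = (16/315) / (2/9) = 8/35.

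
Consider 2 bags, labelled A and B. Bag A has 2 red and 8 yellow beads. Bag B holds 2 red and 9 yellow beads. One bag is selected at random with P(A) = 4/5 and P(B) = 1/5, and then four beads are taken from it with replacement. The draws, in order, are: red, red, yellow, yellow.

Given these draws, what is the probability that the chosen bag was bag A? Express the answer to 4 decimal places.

0.8223

The likelihood of the observed sequence under each hypothesis: P(data | bag A) = (2/10)(2/10)(8/10)(8/10) = 0.0256; P(data | bag B) = (2/11)(2/11)(9/11)(9/11) = 0.02213.
Weighting by the prior gives 4/5 · 0.0256 = 0.02048, 1/5 · 0.02213 = 0.0044259; these sum to 0.024906.
Therefore the posterior P(bag A | data) = (0.02048) / (0.024906) = 0.82229.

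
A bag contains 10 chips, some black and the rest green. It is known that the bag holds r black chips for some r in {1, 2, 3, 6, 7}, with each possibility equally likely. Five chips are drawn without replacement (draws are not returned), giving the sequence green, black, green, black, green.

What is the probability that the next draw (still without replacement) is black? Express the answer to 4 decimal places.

For each hypothesis, P(data | H) works out to: P(data | r = 1) = (9/10)(1/9)(8/8)(0/7) = 0; P(data | r = 2) = (8/10)(2/9)(7/8)(1/7)(6/6) = 0.022222; P(data | r = 3) = (7/10)(3/9)(6/8)(2/7)(5/6) = 0.041667; P(data | r = 6) = (4/10)(6/9)(3/8)(5/7)(2/6) = 0.02381; P(data | r = 7) = (3/10)(7/9)(2/8)(6/7)(1/6) = 0.0083333.
Multiplying each by its prior: 1/5 · 0 = 0, 1/5 · 0.022222 = 0.0044444, 1/5 · 0.041667 = 0.0083333, 1/5 · 0.02381 = 0.0047619, 1/5 · 0.0083333 = 0.0016667; summing to 0.019206.
Normalising, the posterior is P(r = 1 | data) = 0, P(r = 2 | data) = 0.2314, P(r = 3 | data) = 0.43388, P(r = 6 | data) = 0.24793, P(r = 7 | data) = 0.086777.
The predictive probability is P(black next | data) = (0)(0.2314) + (1/5)(0.43388) + (4/5)(0.24793) + (1)(0.086777) = 0.3719.

0.3719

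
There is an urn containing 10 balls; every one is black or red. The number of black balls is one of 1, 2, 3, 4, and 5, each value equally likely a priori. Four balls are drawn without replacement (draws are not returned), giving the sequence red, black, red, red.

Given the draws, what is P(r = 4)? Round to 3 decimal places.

0.186

Compute the likelihood of the observed sequence for each case: P(data | r = 1) = (9/10)(1/9)(8/8)(7/7) = 0.1; P(data | r = 2) = (8/10)(2/9)(7/8)(6/7) = 0.13333; P(data | r = 3) = (7/10)(3/9)(6/8)(5/7) = 0.125; P(data | r = 4) = (6/10)(4/9)(5/8)(4/7) = 0.095238; P(data | r = 5) = (5/10)(5/9)(4/8)(3/7) = 0.059524.
The prior-weighted likelihoods are 1/5 · 0.1 = 0.02, 1/5 · 0.13333 = 0.026667, 1/5 · 0.125 = 0.025, 1/5 · 0.095238 = 0.019048, 1/5 · 0.059524 = 0.011905; with total 0.10262.
By Bayes' rule, P(r = 4 | data) = (0.019048) / (0.10262) = 0.18561.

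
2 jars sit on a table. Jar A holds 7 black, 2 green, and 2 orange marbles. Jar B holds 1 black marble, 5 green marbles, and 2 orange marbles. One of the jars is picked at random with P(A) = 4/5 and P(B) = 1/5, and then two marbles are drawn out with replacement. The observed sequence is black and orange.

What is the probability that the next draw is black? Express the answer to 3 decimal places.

0.604

The likelihood of the observed sequence under each hypothesis: P(data | jar A) = (7/11)(2/11) = 0.1157; P(data | jar B) = (1/8)(2/8) = 0.03125.
Multiplying each by its prior: 4/5 · 0.1157 = 0.092562, 1/5 · 0.03125 = 0.00625; summing to 0.098812.
The posterior is then P(jar A | data) = 0.93675, P(jar B | data) = 0.063251.
Averaging over the posterior, P(black next | data) = (7/11)(0.93675) + (1/8)(0.063251) = 0.60402.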